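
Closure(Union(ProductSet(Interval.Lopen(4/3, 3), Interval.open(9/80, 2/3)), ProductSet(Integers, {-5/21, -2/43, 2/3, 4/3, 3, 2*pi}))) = Union(ProductSet({4/3, 3}, Interval(9/80, 2/3)), ProductSet(Integers, {-5/21, -2/43, 2/3, 4/3, 3, 2*pi}), ProductSet(Interval(4/3, 3), {9/80, 2/3}), ProductSet(Interval.Lopen(4/3, 3), Interval.open(9/80, 2/3)))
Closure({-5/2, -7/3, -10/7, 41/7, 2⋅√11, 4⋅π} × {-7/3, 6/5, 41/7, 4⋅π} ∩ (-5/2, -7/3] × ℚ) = {-7/3} × {-7/3, 6/5, 41/7}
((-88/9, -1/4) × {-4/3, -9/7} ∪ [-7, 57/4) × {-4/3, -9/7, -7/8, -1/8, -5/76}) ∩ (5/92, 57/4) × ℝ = (5/92, 57/4) × {-4/3, -9/7, -7/8, -1/8, -5/76}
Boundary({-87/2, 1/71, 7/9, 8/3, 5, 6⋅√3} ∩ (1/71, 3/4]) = ∅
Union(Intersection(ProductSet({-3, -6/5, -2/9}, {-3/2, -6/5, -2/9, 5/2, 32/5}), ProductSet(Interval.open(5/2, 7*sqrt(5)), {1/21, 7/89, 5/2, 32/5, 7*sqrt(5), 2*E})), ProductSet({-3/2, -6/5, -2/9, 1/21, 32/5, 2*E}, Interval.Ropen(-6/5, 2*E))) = ProductSet({-3/2, -6/5, -2/9, 1/21, 32/5, 2*E}, Interval.Ropen(-6/5, 2*E))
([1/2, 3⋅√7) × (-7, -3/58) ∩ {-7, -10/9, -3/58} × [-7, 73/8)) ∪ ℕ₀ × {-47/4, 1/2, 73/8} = ℕ₀ × {-47/4, 1/2, 73/8}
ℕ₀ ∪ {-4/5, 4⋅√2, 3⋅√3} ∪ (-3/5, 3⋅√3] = {-4/5, 4⋅√2} ∪ (-3/5, 3⋅√3] ∪ ℕ₀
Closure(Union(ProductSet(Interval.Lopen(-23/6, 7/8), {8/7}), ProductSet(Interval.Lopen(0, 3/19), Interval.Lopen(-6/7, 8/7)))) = Union(ProductSet({0, 3/19}, Interval(-6/7, 8/7)), ProductSet(Interval(-23/6, 7/8), {8/7}), ProductSet(Interval(0, 3/19), {-6/7, 8/7}), ProductSet(Interval.Lopen(0, 3/19), Interval.Lopen(-6/7, 8/7)))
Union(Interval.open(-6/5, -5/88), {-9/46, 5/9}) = Union({5/9}, Interval.open(-6/5, -5/88))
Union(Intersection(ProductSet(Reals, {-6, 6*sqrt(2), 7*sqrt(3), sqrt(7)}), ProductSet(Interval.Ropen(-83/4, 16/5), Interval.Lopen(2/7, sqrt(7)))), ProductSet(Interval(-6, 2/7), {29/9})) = Union(ProductSet(Interval.Ropen(-83/4, 16/5), {sqrt(7)}), ProductSet(Interval(-6, 2/7), {29/9}))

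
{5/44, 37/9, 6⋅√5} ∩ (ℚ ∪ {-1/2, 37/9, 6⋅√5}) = {5/44, 37/9, 6⋅√5}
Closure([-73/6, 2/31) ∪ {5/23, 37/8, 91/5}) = [-73/6, 2/31] ∪ {5/23, 37/8, 91/5}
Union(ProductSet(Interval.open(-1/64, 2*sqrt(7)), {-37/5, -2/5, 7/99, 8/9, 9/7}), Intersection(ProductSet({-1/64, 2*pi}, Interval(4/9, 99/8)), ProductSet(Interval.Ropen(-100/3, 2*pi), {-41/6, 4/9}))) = Union(ProductSet({-1/64}, {4/9}), ProductSet(Interval.open(-1/64, 2*sqrt(7)), {-37/5, -2/5, 7/99, 8/9, 9/7}))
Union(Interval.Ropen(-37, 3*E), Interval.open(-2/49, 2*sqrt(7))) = Interval.Ropen(-37, 3*E)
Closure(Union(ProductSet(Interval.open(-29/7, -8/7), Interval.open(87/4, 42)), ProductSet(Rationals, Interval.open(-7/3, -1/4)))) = Union(ProductSet({-29/7, -8/7}, Interval(87/4, 42)), ProductSet(Interval(-29/7, -8/7), {87/4, 42}), ProductSet(Interval.open(-29/7, -8/7), Interval.open(87/4, 42)), ProductSet(Reals, Interval(-7/3, -1/4)))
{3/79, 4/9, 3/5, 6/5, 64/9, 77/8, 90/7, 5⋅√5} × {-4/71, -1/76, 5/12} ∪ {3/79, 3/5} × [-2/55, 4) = ({3/79, 3/5} × [-2/55, 4)) ∪ ({3/79, 4/9, 3/5, 6/5, 64/9, 77/8, 90/7, 5⋅√5} × {-4/71, -1/76, 5/12})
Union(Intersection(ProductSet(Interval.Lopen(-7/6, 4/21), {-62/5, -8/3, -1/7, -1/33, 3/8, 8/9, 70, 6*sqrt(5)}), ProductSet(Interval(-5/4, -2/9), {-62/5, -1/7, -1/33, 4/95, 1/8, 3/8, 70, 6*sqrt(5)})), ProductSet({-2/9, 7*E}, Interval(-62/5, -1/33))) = Union(ProductSet({-2/9, 7*E}, Interval(-62/5, -1/33)), ProductSet(Interval.Lopen(-7/6, -2/9), {-62/5, -1/7, -1/33, 3/8, 70, 6*sqrt(5)}))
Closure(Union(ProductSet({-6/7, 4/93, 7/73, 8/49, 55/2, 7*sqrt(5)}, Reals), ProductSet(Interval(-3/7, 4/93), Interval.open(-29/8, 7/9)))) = Union(ProductSet({-6/7, 4/93, 7/73, 8/49, 55/2, 7*sqrt(5)}, Reals), ProductSet(Interval(-3/7, 4/93), Interval(-29/8, 7/9)))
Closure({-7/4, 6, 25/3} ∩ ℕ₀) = {6}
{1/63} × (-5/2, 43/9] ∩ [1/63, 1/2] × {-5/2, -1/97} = {1/63} × {-1/97}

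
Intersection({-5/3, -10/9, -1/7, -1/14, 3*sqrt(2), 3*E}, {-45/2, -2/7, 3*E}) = {3*E}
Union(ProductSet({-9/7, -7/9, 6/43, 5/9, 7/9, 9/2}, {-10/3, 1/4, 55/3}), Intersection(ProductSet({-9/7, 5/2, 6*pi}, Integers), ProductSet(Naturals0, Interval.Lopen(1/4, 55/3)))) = ProductSet({-9/7, -7/9, 6/43, 5/9, 7/9, 9/2}, {-10/3, 1/4, 55/3})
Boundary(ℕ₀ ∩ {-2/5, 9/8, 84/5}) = ∅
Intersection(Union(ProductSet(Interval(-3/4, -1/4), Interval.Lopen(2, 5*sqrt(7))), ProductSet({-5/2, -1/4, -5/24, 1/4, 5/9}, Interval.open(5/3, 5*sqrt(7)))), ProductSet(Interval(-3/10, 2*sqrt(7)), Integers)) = Union(ProductSet({-1/4, -5/24, 1/4, 5/9}, Range(2, 14, 1)), ProductSet(Interval(-3/10, -1/4), Range(3, 14, 1)))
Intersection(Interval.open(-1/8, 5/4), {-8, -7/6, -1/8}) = EmptySet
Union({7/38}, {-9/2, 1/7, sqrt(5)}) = {-9/2, 1/7, 7/38, sqrt(5)}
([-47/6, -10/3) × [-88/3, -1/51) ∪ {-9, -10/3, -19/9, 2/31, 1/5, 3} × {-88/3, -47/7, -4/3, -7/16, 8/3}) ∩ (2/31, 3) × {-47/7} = {1/5} × {-47/7}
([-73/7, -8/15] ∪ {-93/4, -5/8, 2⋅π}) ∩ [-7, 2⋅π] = [-7, -8/15] ∪ {2⋅π}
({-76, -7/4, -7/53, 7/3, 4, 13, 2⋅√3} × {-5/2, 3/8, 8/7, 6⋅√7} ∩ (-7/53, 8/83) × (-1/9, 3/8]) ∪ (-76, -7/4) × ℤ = (-76, -7/4) × ℤ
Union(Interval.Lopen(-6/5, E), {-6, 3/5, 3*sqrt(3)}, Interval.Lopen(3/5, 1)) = Union({-6, 3*sqrt(3)}, Interval.Lopen(-6/5, E))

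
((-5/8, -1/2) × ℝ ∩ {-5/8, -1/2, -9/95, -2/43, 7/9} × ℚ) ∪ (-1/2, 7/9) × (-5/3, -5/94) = (-1/2, 7/9) × (-5/3, -5/94)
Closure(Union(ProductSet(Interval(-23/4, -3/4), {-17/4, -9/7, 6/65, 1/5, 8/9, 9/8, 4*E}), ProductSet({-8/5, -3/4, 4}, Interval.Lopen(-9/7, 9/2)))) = Union(ProductSet({-8/5, -3/4, 4}, Interval(-9/7, 9/2)), ProductSet(Interval(-23/4, -3/4), {-17/4, -9/7, 6/65, 1/5, 8/9, 9/8, 4*E}))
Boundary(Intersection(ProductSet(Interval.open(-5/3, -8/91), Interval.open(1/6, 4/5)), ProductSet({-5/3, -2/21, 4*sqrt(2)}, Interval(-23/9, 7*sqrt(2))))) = ProductSet({-2/21}, Interval(1/6, 4/5))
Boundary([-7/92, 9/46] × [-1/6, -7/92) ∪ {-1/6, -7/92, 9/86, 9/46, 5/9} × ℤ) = ({-1/6, -7/92, 9/46, 5/9} × ℤ) ∪ ({-7/92, 9/46} × [-1/6, -7/92]) ∪ ([-7/92, 9/46] × {-1/6, -7/92}) ∪ ({-1/6, -7/92, 9/86, 9/46, 5/9} × (ℤ \ (-1/6, -7/92)))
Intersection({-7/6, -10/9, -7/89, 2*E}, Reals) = {-7/6, -10/9, -7/89, 2*E}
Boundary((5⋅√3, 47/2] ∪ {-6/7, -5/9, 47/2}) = {-6/7, -5/9, 47/2, 5⋅√3}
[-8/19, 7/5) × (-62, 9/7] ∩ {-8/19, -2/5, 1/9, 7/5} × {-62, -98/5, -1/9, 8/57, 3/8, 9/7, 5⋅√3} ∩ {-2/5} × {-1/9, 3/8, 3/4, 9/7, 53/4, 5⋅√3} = {-2/5} × {-1/9, 3/8, 9/7}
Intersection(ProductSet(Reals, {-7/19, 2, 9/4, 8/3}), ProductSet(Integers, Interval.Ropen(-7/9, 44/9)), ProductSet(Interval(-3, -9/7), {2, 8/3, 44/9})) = ProductSet(Range(-3, -1, 1), {2, 8/3})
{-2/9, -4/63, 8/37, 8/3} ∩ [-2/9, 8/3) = {-2/9, -4/63, 8/37}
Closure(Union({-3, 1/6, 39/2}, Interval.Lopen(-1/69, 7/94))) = Union({-3, 1/6, 39/2}, Interval(-1/69, 7/94))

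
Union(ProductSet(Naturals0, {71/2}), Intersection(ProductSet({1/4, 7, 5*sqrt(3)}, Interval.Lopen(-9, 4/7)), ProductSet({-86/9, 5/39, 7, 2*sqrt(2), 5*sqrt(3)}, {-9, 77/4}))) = ProductSet(Naturals0, {71/2})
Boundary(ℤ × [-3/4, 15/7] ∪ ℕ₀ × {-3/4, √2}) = ℤ × [-3/4, 15/7]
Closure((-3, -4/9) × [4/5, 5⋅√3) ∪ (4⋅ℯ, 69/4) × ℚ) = ((4⋅ℯ, 69/4) × ℚ) ∪ ({-3, -4/9} × [4/5, 5⋅√3]) ∪ ([-3, -4/9] × {4/5, 5⋅√3}) ∪ ([4⋅ℯ, 69/4] × (-∞, ∞)) ∪ ((-3, -4/9) × [4/5, 5⋅√3))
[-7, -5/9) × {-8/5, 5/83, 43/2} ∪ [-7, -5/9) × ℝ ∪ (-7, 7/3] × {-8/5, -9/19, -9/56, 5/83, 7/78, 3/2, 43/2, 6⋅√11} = ([-7, -5/9) × ℝ) ∪ ((-7, 7/3] × {-8/5, -9/19, -9/56, 5/83, 7/78, 3/2, 43/2, 6⋅√11})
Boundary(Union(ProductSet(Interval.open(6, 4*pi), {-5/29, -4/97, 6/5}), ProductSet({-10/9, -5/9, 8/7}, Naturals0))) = Union(ProductSet({-10/9, -5/9, 8/7}, Naturals0), ProductSet(Interval(6, 4*pi), {-5/29, -4/97, 6/5}))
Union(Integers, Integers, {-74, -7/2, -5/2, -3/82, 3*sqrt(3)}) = Union({-7/2, -5/2, -3/82, 3*sqrt(3)}, Integers)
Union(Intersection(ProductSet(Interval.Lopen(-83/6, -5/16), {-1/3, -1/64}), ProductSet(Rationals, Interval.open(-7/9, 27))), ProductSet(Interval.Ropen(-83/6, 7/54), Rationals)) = ProductSet(Interval.Ropen(-83/6, 7/54), Rationals)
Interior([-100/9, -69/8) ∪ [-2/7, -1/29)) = (-100/9, -69/8) ∪ (-2/7, -1/29)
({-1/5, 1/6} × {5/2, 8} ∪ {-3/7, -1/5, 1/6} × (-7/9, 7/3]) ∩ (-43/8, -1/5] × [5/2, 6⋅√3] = {-1/5} × {5/2, 8}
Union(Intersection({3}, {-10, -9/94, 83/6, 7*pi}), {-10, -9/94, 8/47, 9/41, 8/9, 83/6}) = {-10, -9/94, 8/47, 9/41, 8/9, 83/6}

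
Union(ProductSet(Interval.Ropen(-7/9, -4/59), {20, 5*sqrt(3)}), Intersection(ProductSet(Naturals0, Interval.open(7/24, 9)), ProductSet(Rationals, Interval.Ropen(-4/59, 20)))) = Union(ProductSet(Interval.Ropen(-7/9, -4/59), {20, 5*sqrt(3)}), ProductSet(Naturals0, Interval.open(7/24, 9)))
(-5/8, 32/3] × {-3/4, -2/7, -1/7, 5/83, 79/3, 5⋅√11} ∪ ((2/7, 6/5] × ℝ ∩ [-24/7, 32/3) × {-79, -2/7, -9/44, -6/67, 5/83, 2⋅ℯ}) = ((2/7, 6/5] × {-79, -2/7, -9/44, -6/67, 5/83, 2⋅ℯ}) ∪ ((-5/8, 32/3] × {-3/4, -2/7, -1/7, 5/83, 79/3, 5⋅√11})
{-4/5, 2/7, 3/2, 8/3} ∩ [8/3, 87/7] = {8/3}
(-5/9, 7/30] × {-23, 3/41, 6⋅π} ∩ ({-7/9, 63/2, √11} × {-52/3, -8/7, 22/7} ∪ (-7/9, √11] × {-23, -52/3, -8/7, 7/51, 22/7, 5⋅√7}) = (-5/9, 7/30] × {-23}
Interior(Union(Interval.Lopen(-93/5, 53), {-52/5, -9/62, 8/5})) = Interval.open(-93/5, 53)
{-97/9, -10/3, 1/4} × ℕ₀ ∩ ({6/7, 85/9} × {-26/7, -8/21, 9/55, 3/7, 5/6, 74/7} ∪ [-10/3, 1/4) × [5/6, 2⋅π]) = {-10/3} × {1, 2, …, 6}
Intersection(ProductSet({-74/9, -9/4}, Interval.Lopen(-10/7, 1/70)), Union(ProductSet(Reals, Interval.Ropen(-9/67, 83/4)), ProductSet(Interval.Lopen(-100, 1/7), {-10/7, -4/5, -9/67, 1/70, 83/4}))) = ProductSet({-74/9, -9/4}, Union({-4/5}, Interval(-9/67, 1/70)))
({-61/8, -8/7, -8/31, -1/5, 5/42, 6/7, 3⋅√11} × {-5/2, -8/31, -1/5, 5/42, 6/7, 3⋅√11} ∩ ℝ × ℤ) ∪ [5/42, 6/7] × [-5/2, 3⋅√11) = [5/42, 6/7] × [-5/2, 3⋅√11)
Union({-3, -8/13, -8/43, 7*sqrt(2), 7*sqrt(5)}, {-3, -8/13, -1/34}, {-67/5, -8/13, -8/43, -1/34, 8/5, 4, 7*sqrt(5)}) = {-67/5, -3, -8/13, -8/43, -1/34, 8/5, 4, 7*sqrt(2), 7*sqrt(5)}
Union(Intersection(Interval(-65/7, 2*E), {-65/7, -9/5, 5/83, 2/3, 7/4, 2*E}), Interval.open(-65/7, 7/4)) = Union({2*E}, Interval(-65/7, 7/4))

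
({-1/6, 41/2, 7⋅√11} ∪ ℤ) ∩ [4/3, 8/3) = {2}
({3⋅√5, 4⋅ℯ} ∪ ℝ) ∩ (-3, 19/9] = (-3, 19/9]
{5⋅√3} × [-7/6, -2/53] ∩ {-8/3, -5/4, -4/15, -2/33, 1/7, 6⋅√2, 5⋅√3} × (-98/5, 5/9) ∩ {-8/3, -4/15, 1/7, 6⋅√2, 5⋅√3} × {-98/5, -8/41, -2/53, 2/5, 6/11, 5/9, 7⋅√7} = {5⋅√3} × {-8/41, -2/53}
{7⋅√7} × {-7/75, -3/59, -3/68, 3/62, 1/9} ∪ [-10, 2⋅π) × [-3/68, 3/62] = ({7⋅√7} × {-7/75, -3/59, -3/68, 3/62, 1/9}) ∪ ([-10, 2⋅π) × [-3/68, 3/62])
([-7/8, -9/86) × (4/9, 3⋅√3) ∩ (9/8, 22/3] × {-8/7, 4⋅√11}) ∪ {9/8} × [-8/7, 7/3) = {9/8} × [-8/7, 7/3)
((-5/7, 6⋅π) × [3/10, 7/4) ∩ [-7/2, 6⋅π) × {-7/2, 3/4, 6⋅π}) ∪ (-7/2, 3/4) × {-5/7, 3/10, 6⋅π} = ((-5/7, 6⋅π) × {3/4}) ∪ ((-7/2, 3/4) × {-5/7, 3/10, 6⋅π})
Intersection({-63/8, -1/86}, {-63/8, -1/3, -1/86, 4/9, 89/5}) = {-63/8, -1/86}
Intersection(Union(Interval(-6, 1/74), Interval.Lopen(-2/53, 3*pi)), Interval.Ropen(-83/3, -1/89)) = Interval.Ropen(-6, -1/89)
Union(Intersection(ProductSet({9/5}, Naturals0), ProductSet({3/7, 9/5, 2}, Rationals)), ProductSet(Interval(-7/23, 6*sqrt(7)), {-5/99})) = Union(ProductSet({9/5}, Naturals0), ProductSet(Interval(-7/23, 6*sqrt(7)), {-5/99}))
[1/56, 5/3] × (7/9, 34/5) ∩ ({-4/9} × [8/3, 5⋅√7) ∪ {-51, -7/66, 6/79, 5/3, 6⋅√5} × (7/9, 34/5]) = {6/79, 5/3} × (7/9, 34/5)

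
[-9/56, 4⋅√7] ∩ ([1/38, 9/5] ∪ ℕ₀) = {0, 1, …, 10} ∪ [1/38, 9/5]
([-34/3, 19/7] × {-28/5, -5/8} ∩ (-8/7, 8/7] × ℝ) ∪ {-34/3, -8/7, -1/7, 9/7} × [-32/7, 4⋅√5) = ((-8/7, 8/7] × {-28/5, -5/8}) ∪ ({-34/3, -8/7, -1/7, 9/7} × [-32/7, 4⋅√5))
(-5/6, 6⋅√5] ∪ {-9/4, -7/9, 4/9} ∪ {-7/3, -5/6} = {-7/3, -9/4} ∪ [-5/6, 6⋅√5]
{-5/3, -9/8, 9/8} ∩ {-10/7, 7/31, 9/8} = {9/8}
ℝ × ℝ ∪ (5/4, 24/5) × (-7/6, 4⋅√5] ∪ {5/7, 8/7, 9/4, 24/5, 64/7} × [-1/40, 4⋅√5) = ℝ × ℝ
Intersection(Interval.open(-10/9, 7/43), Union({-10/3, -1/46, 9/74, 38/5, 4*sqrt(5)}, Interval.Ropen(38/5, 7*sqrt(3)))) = {-1/46, 9/74}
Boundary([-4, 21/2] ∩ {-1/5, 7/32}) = {-1/5, 7/32}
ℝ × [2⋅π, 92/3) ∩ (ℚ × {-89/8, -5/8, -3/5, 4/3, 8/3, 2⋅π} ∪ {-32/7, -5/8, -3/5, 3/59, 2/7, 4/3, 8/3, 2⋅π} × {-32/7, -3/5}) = ℚ × {2⋅π}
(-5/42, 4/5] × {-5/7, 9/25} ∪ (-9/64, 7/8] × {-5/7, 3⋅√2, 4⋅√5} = ((-5/42, 4/5] × {-5/7, 9/25}) ∪ ((-9/64, 7/8] × {-5/7, 3⋅√2, 4⋅√5})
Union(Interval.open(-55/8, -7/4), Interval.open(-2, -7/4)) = Interval.open(-55/8, -7/4)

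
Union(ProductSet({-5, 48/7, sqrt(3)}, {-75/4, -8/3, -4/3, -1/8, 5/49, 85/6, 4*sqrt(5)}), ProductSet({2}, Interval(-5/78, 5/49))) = Union(ProductSet({2}, Interval(-5/78, 5/49)), ProductSet({-5, 48/7, sqrt(3)}, {-75/4, -8/3, -4/3, -1/8, 5/49, 85/6, 4*sqrt(5)}))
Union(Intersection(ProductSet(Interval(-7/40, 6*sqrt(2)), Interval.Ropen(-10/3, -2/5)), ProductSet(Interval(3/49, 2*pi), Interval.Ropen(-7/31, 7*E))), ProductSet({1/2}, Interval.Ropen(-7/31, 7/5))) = ProductSet({1/2}, Interval.Ropen(-7/31, 7/5))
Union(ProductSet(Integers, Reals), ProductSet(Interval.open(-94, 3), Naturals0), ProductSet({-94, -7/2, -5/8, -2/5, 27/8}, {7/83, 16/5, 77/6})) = Union(ProductSet({-94, -7/2, -5/8, -2/5, 27/8}, {7/83, 16/5, 77/6}), ProductSet(Integers, Reals), ProductSet(Interval.open(-94, 3), Naturals0))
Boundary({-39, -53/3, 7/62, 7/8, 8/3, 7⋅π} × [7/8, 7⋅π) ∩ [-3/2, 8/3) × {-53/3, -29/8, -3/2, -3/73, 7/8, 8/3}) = {7/62, 7/8} × {7/8, 8/3}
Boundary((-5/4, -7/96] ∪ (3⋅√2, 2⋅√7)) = {-5/4, -7/96, 3⋅√2, 2⋅√7}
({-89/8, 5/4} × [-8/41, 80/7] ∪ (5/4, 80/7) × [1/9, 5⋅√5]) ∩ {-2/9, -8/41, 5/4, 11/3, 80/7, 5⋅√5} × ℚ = ({5/4} × (ℚ ∩ [-8/41, 80/7])) ∪ ({11/3, 5⋅√5} × (ℚ ∩ [1/9, 5⋅√5]))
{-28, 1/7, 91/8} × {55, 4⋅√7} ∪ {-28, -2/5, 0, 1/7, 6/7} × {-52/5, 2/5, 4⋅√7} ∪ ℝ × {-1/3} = (ℝ × {-1/3}) ∪ ({-28, 1/7, 91/8} × {55, 4⋅√7}) ∪ ({-28, -2/5, 0, 1/7, 6/7} × {-52/5, 2/5, 4⋅√7})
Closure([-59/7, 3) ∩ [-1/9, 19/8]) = [-1/9, 19/8]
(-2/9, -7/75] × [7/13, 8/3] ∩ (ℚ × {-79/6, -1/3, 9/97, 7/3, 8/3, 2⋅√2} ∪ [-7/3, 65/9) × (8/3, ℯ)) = (ℚ ∩ (-2/9, -7/75]) × {7/3, 8/3}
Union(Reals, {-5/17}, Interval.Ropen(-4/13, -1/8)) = Interval(-oo, oo)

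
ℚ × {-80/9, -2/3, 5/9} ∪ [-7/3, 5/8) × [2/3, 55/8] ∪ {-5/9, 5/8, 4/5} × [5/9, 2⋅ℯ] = (ℚ × {-80/9, -2/3, 5/9}) ∪ ([-7/3, 5/8) × [2/3, 55/8]) ∪ ({-5/9, 5/8, 4/5} × [5/9, 2⋅ℯ])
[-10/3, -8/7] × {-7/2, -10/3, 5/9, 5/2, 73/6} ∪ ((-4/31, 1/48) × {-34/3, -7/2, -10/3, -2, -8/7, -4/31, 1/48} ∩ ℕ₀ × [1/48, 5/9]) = ({0} × {1/48}) ∪ ([-10/3, -8/7] × {-7/2, -10/3, 5/9, 5/2, 73/6})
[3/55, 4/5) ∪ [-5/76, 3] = [-5/76, 3]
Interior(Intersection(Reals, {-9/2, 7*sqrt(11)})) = EmptySet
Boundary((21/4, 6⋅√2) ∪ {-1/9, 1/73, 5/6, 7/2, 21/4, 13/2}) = {-1/9, 1/73, 5/6, 7/2, 21/4, 6⋅√2}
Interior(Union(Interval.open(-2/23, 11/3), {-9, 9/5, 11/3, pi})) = Interval.open(-2/23, 11/3)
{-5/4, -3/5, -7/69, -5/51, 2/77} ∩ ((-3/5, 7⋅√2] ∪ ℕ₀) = {-7/69, -5/51, 2/77}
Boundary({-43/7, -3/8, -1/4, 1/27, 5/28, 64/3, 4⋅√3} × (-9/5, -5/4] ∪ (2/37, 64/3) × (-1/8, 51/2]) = ({2/37, 64/3} × [-1/8, 51/2]) ∪ ([2/37, 64/3] × {-1/8, 51/2}) ∪ ({-43/7, -3/8, -1/4, 1/27, 5/28, 64/3, 4⋅√3} × [-9/5, -5/4])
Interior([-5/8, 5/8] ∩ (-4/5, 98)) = (-5/8, 5/8)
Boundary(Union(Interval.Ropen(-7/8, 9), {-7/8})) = {-7/8, 9}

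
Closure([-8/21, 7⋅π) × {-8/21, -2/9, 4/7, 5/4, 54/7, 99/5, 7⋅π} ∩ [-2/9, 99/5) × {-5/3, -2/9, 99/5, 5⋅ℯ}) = [-2/9, 99/5] × {-2/9, 99/5}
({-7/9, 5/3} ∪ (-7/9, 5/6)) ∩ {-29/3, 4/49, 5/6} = {4/49}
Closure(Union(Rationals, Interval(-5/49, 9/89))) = Union(Interval(-oo, oo), Rationals)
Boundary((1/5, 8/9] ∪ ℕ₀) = {1/5, 8/9} ∪ (ℕ₀ \ (1/5, 8/9))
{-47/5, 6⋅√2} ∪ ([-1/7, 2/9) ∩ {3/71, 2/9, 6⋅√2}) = {-47/5, 3/71, 6⋅√2}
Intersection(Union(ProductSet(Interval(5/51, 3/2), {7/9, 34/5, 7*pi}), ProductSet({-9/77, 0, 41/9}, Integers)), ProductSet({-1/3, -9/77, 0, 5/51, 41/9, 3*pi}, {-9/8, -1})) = ProductSet({-9/77, 0, 41/9}, {-1})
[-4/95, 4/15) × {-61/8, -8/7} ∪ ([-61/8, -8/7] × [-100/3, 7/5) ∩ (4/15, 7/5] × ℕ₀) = [-4/95, 4/15) × {-61/8, -8/7}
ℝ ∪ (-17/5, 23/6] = (-∞, ∞)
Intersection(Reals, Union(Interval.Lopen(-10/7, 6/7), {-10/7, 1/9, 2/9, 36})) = Union({36}, Interval(-10/7, 6/7))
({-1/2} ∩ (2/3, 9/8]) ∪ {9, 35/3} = {9, 35/3}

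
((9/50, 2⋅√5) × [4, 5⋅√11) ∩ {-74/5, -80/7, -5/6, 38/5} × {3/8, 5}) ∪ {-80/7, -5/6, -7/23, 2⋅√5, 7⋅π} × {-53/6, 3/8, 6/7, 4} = {-80/7, -5/6, -7/23, 2⋅√5, 7⋅π} × {-53/6, 3/8, 6/7, 4}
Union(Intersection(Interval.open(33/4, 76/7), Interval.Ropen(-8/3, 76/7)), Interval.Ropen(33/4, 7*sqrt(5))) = Interval.Ropen(33/4, 7*sqrt(5))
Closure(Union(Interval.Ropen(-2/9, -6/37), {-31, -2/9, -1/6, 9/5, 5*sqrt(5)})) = Union({-31, 9/5, 5*sqrt(5)}, Interval(-2/9, -6/37))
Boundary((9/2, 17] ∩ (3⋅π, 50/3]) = {50/3, 3⋅π}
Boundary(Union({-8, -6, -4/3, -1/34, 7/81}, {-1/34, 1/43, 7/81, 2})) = {-8, -6, -4/3, -1/34, 1/43, 7/81, 2}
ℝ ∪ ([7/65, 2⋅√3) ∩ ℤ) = ℝ ∪ {1, 2, 3}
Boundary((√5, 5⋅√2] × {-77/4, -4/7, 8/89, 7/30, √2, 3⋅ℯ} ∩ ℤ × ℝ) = {3, 4, …, 7} × {-77/4, -4/7, 8/89, 7/30, √2, 3⋅ℯ}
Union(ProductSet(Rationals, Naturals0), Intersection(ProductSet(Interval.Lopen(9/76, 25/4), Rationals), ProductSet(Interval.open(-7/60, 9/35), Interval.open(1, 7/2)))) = Union(ProductSet(Interval.open(9/76, 9/35), Intersection(Interval.open(1, 7/2), Rationals)), ProductSet(Rationals, Naturals0))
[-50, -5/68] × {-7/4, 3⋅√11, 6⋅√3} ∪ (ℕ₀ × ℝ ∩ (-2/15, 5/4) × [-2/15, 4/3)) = ({0, 1} × [-2/15, 4/3)) ∪ ([-50, -5/68] × {-7/4, 3⋅√11, 6⋅√3})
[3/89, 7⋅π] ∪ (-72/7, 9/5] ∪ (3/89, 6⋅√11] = (-72/7, 7⋅π]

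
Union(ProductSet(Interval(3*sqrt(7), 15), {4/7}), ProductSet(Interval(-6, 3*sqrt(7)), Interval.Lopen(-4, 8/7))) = Union(ProductSet(Interval(-6, 3*sqrt(7)), Interval.Lopen(-4, 8/7)), ProductSet(Interval(3*sqrt(7), 15), {4/7}))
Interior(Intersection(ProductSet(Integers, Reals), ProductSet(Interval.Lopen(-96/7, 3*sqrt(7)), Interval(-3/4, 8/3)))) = EmptySet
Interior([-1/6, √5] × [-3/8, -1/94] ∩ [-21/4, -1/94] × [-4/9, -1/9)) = (-1/6, -1/94) × (-3/8, -1/9)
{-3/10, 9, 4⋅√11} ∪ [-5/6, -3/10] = [-5/6, -3/10] ∪ {9, 4⋅√11}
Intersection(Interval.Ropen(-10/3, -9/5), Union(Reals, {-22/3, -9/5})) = Interval.Ropen(-10/3, -9/5)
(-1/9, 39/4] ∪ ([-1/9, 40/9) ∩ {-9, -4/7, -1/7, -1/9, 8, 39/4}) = [-1/9, 39/4]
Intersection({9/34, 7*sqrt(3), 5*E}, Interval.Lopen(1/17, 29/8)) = {9/34}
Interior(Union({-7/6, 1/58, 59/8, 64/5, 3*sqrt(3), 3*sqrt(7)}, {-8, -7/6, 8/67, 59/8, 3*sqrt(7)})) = EmptySet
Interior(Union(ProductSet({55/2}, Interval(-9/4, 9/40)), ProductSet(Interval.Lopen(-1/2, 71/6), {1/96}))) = EmptySet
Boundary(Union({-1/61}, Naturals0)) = Union({-1/61}, Naturals0)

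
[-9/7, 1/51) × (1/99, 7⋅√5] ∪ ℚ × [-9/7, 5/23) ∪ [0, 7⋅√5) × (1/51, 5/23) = (ℚ × [-9/7, 5/23)) ∪ ([-9/7, 1/51) × (1/99, 7⋅√5]) ∪ ([0, 7⋅√5) × (1/51, 5/23))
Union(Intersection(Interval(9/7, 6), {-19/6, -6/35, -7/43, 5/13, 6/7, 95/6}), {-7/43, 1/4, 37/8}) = {-7/43, 1/4, 37/8}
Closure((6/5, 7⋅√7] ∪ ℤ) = ℤ ∪ [6/5, 7⋅√7]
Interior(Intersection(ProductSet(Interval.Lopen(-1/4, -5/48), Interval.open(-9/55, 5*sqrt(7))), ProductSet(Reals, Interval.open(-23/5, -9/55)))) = EmptySet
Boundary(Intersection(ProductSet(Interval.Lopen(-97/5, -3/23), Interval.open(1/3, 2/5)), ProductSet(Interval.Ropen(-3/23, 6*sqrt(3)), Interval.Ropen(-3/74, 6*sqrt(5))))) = ProductSet({-3/23}, Interval(1/3, 2/5))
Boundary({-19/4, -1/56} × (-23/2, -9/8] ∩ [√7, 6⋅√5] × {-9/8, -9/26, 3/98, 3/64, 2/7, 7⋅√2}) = ∅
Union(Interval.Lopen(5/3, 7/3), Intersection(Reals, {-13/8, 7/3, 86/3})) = Union({-13/8, 86/3}, Interval.Lopen(5/3, 7/3))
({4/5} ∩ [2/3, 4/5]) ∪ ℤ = ℤ ∪ {4/5}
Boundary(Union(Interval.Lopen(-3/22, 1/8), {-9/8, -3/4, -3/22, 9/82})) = {-9/8, -3/4, -3/22, 1/8}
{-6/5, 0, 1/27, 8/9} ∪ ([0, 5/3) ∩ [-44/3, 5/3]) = {-6/5} ∪ [0, 5/3)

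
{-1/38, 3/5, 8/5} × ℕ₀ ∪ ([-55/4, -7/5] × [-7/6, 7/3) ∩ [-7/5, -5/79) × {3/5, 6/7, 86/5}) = ({-7/5} × {3/5, 6/7}) ∪ ({-1/38, 3/5, 8/5} × ℕ₀)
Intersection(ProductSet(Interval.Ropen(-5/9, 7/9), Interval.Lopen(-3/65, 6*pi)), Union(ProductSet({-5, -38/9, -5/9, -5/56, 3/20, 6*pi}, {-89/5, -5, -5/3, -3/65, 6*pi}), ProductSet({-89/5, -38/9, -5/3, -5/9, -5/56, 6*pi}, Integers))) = Union(ProductSet({-5/9, -5/56}, Range(0, 19, 1)), ProductSet({-5/9, -5/56, 3/20}, {6*pi}))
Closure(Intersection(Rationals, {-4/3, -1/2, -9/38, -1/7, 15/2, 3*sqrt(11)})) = {-4/3, -1/2, -9/38, -1/7, 15/2}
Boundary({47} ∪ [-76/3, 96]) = {-76/3, 96}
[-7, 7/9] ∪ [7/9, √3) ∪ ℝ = (-∞, ∞)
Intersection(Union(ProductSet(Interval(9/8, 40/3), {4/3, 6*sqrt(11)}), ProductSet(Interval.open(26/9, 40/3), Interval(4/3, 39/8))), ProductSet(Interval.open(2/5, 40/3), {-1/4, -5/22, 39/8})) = ProductSet(Interval.open(26/9, 40/3), {39/8})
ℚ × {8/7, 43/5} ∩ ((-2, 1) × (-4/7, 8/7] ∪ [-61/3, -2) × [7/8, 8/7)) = (ℚ ∩ (-2, 1)) × {8/7}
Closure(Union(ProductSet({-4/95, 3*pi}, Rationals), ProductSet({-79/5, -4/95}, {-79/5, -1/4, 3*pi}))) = Union(ProductSet({-79/5, -4/95}, {-79/5, -1/4, 3*pi}), ProductSet({-4/95, 3*pi}, Reals))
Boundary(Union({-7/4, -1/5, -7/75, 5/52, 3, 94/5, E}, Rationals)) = Reals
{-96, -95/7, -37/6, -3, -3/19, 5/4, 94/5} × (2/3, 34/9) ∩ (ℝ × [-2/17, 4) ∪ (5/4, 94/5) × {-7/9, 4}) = {-96, -95/7, -37/6, -3, -3/19, 5/4, 94/5} × (2/3, 34/9)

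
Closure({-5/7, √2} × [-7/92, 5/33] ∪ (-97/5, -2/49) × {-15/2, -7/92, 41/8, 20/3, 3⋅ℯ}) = ({-5/7, √2} × [-7/92, 5/33]) ∪ ([-97/5, -2/49] × {-15/2, -7/92, 41/8, 20/3, 3⋅ℯ})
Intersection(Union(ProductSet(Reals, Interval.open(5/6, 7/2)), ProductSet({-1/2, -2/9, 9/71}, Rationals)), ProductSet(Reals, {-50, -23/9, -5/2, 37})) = ProductSet({-1/2, -2/9, 9/71}, {-50, -23/9, -5/2, 37})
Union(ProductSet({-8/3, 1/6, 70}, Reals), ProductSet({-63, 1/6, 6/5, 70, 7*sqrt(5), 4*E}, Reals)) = ProductSet({-63, -8/3, 1/6, 6/5, 70, 7*sqrt(5), 4*E}, Reals)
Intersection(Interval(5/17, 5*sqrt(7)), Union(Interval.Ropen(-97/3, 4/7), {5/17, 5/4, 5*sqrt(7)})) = Union({5/4, 5*sqrt(7)}, Interval.Ropen(5/17, 4/7))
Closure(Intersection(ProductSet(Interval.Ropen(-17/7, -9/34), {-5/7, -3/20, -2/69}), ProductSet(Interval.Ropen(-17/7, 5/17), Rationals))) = ProductSet(Interval(-17/7, -9/34), {-5/7, -3/20, -2/69})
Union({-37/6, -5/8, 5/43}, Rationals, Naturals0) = Rationals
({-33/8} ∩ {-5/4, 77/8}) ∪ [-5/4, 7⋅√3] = [-5/4, 7⋅√3]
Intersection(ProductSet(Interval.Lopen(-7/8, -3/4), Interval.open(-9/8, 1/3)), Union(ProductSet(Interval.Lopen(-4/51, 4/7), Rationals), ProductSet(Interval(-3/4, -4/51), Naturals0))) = ProductSet({-3/4}, Range(0, 1, 1))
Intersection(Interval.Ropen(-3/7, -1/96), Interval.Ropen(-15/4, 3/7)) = Interval.Ropen(-3/7, -1/96)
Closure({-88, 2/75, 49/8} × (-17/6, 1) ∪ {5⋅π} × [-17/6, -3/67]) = ({5⋅π} × [-17/6, -3/67]) ∪ ({-88, 2/75, 49/8} × [-17/6, 1])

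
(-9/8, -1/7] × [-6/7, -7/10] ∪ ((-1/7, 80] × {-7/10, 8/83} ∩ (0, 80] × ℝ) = ((0, 80] × {-7/10, 8/83}) ∪ ((-9/8, -1/7] × [-6/7, -7/10])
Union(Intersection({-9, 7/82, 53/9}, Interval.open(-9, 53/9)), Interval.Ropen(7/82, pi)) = Interval.Ropen(7/82, pi)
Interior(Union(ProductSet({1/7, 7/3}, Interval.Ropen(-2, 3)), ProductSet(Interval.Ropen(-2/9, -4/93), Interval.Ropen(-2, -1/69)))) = ProductSet(Interval.open(-2/9, -4/93), Interval.open(-2, -1/69))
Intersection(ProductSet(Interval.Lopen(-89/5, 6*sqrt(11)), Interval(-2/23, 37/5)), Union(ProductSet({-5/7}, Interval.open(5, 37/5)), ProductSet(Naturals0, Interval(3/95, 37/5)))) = Union(ProductSet({-5/7}, Interval.open(5, 37/5)), ProductSet(Range(0, 20, 1), Interval(3/95, 37/5)))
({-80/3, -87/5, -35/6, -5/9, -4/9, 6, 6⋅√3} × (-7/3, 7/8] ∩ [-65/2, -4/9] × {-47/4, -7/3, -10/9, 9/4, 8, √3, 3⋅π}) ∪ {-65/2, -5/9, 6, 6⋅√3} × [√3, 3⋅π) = ({-80/3, -87/5, -35/6, -5/9, -4/9} × {-10/9}) ∪ ({-65/2, -5/9, 6, 6⋅√3} × [√3, 3⋅π))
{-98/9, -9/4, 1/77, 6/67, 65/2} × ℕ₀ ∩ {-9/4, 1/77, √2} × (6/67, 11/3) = {-9/4, 1/77} × {1, 2, 3}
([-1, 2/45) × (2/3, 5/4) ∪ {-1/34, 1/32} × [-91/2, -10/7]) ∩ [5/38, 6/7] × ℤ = ∅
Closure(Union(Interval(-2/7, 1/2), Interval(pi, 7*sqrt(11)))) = Union(Interval(-2/7, 1/2), Interval(pi, 7*sqrt(11)))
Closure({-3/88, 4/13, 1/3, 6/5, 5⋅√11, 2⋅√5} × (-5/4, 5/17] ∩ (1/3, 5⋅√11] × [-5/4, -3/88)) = {6/5, 5⋅√11, 2⋅√5} × [-5/4, -3/88]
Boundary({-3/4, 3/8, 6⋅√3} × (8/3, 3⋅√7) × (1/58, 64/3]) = {-3/4, 3/8, 6⋅√3} × [8/3, 3⋅√7] × [1/58, 64/3]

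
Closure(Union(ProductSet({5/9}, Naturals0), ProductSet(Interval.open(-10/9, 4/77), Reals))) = Union(ProductSet({5/9}, Naturals0), ProductSet(Interval(-10/9, 4/77), Reals))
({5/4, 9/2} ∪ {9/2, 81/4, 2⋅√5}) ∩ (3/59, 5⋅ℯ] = {5/4, 9/2, 2⋅√5}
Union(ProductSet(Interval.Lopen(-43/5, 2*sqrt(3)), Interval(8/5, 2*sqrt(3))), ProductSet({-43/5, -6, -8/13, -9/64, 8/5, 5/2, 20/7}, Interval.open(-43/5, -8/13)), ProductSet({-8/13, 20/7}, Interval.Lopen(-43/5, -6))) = Union(ProductSet({-43/5, -6, -8/13, -9/64, 8/5, 5/2, 20/7}, Interval.open(-43/5, -8/13)), ProductSet(Interval.Lopen(-43/5, 2*sqrt(3)), Interval(8/5, 2*sqrt(3))))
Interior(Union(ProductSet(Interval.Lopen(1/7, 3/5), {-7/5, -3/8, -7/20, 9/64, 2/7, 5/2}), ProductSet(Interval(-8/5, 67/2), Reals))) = ProductSet(Interval.open(-8/5, 67/2), Reals)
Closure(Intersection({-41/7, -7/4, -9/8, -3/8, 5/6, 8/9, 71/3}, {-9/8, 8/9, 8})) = {-9/8, 8/9}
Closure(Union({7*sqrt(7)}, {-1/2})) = {-1/2, 7*sqrt(7)}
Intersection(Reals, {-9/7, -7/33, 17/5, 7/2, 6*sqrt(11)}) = {-9/7, -7/33, 17/5, 7/2, 6*sqrt(11)}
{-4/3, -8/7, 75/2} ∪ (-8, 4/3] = (-8, 4/3] ∪ {75/2}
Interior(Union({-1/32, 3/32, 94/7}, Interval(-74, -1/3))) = Interval.open(-74, -1/3)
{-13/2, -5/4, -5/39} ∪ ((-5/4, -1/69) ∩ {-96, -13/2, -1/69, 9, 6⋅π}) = {-13/2, -5/4, -5/39}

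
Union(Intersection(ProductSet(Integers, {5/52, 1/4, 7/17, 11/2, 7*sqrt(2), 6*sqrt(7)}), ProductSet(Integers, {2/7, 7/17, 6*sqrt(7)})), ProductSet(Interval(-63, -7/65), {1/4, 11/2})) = Union(ProductSet(Integers, {7/17, 6*sqrt(7)}), ProductSet(Interval(-63, -7/65), {1/4, 11/2}))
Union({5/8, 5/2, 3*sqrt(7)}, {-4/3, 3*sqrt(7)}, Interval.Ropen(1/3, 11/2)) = Union({-4/3, 3*sqrt(7)}, Interval.Ropen(1/3, 11/2))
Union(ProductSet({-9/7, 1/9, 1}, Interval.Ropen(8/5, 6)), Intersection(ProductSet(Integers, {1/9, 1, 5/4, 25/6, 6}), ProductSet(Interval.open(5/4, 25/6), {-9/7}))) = ProductSet({-9/7, 1/9, 1}, Interval.Ropen(8/5, 6))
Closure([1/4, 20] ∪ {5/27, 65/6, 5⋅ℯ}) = {5/27} ∪ [1/4, 20]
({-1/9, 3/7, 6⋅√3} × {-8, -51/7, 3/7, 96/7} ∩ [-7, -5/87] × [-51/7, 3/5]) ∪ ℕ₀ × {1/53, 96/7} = (ℕ₀ × {1/53, 96/7}) ∪ ({-1/9} × {-51/7, 3/7})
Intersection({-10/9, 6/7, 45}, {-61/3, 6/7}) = {6/7}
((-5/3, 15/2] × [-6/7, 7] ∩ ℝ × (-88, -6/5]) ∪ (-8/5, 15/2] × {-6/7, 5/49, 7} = (-8/5, 15/2] × {-6/7, 5/49, 7}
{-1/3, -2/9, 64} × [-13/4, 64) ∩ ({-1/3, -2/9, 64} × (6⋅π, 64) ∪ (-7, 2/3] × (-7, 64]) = ({-1/3, -2/9} × [-13/4, 64)) ∪ ({-1/3, -2/9, 64} × (6⋅π, 64))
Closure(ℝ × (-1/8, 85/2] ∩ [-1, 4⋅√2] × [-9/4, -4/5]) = ∅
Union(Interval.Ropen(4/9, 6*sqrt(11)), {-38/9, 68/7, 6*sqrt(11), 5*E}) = Union({-38/9}, Interval(4/9, 6*sqrt(11)))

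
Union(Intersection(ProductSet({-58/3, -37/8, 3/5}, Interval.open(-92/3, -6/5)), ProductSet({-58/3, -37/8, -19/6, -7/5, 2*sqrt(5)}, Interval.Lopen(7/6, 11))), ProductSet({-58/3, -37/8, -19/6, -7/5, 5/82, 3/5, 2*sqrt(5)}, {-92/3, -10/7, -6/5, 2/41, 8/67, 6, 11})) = ProductSet({-58/3, -37/8, -19/6, -7/5, 5/82, 3/5, 2*sqrt(5)}, {-92/3, -10/7, -6/5, 2/41, 8/67, 6, 11})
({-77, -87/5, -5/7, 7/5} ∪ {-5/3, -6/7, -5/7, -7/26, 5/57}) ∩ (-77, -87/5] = {-87/5}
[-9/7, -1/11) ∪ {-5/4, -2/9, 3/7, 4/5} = [-9/7, -1/11) ∪ {3/7, 4/5}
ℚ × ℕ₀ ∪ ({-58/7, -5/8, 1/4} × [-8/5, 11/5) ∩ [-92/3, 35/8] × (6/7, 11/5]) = (ℚ × ℕ₀) ∪ ({-58/7, -5/8, 1/4} × (6/7, 11/5))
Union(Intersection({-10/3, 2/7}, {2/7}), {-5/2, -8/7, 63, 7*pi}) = {-5/2, -8/7, 2/7, 63, 7*pi}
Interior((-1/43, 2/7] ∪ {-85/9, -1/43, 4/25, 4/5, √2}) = (-1/43, 2/7)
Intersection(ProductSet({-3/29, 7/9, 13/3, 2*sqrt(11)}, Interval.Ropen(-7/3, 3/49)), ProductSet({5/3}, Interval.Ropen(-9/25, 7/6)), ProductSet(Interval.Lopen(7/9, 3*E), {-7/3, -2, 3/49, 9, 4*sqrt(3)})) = EmptySet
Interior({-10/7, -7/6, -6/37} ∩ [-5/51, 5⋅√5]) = ∅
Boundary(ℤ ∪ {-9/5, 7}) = ℤ ∪ {-9/5}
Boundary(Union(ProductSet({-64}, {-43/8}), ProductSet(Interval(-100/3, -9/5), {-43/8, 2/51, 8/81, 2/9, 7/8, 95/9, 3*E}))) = Union(ProductSet({-64}, {-43/8}), ProductSet(Interval(-100/3, -9/5), {-43/8, 2/51, 8/81, 2/9, 7/8, 95/9, 3*E}))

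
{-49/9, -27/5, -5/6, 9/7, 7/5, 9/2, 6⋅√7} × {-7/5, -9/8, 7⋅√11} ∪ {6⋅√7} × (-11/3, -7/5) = ({6⋅√7} × (-11/3, -7/5)) ∪ ({-49/9, -27/5, -5/6, 9/7, 7/5, 9/2, 6⋅√7} × {-7/5, -9/8, 7⋅√11})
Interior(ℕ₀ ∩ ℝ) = ∅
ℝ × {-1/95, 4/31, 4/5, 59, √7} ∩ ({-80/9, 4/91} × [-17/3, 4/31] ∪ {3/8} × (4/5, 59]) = ({-80/9, 4/91} × {-1/95, 4/31}) ∪ ({3/8} × {59, √7})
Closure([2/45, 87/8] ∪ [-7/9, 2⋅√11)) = [-7/9, 87/8]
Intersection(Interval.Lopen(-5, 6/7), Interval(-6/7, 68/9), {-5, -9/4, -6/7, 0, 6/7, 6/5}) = {-6/7, 0, 6/7}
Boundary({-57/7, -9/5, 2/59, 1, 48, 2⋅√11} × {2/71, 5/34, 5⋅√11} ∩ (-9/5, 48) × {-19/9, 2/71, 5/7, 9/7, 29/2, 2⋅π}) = {2/59, 1, 2⋅√11} × {2/71}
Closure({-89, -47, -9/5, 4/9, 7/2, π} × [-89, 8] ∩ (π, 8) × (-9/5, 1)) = {7/2} × [-9/5, 1]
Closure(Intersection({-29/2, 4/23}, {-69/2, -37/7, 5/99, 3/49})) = EmptySet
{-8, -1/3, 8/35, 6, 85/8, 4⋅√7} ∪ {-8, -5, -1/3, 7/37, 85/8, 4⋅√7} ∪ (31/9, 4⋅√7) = {-8, -5, -1/3, 7/37, 8/35, 85/8} ∪ (31/9, 4⋅√7]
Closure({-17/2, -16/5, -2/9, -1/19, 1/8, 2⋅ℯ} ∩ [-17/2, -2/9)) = {-17/2, -16/5}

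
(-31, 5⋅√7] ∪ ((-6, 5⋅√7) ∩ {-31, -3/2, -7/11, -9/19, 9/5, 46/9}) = (-31, 5⋅√7]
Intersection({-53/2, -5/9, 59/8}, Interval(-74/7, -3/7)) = {-5/9}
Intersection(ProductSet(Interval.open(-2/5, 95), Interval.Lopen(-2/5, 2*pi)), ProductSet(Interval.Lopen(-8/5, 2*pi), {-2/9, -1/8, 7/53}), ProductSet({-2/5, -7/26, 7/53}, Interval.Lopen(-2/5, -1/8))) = ProductSet({-7/26, 7/53}, {-2/9, -1/8})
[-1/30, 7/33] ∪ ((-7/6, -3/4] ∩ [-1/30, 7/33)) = [-1/30, 7/33]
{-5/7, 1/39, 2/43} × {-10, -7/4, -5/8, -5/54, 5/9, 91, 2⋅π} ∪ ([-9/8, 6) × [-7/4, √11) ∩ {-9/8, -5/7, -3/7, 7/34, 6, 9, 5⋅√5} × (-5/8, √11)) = ({-9/8, -5/7, -3/7, 7/34} × (-5/8, √11)) ∪ ({-5/7, 1/39, 2/43} × {-10, -7/4, -5/8, -5/54, 5/9, 91, 2⋅π})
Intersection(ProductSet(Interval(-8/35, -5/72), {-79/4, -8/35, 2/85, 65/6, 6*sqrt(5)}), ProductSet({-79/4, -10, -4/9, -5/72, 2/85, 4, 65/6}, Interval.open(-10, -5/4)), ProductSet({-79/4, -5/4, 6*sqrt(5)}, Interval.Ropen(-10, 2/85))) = EmptySet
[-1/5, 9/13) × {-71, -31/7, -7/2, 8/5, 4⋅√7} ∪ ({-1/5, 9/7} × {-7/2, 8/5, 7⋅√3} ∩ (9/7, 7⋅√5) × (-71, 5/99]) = [-1/5, 9/13) × {-71, -31/7, -7/2, 8/5, 4⋅√7}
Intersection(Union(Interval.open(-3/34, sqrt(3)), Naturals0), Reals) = Union(Interval.open(-3/34, sqrt(3)), Naturals0)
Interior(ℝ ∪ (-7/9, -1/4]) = (-∞, ∞)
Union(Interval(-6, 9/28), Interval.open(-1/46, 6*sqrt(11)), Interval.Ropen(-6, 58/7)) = Interval.Ropen(-6, 6*sqrt(11))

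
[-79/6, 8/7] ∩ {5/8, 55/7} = {5/8}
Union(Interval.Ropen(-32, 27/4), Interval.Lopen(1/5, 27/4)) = Interval(-32, 27/4)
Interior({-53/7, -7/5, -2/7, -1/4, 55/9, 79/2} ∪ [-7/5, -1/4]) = (-7/5, -1/4)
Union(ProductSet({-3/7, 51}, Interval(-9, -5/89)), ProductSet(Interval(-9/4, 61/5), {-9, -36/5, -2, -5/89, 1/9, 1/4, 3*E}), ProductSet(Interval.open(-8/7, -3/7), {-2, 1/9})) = Union(ProductSet({-3/7, 51}, Interval(-9, -5/89)), ProductSet(Interval(-9/4, 61/5), {-9, -36/5, -2, -5/89, 1/9, 1/4, 3*E}))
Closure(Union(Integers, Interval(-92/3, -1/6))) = Union(Integers, Interval(-92/3, -1/6))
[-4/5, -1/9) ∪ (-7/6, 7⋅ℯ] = (-7/6, 7⋅ℯ]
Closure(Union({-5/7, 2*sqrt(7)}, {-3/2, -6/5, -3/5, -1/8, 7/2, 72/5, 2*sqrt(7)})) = {-3/2, -6/5, -5/7, -3/5, -1/8, 7/2, 72/5, 2*sqrt(7)}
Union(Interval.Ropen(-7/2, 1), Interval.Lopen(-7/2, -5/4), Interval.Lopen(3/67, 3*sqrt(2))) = Interval(-7/2, 3*sqrt(2))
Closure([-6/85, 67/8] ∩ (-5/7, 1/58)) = [-6/85, 1/58]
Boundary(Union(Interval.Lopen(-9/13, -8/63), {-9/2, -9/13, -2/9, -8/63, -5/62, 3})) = {-9/2, -9/13, -8/63, -5/62, 3}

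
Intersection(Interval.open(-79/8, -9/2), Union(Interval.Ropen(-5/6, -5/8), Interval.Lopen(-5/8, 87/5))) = EmptySet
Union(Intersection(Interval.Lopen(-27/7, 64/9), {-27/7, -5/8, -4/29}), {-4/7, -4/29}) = {-5/8, -4/7, -4/29}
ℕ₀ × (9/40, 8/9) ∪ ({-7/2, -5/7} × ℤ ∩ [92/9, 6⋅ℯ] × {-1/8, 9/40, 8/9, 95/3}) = ℕ₀ × (9/40, 8/9)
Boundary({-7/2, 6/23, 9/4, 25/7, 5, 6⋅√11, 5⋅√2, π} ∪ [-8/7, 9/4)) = {-7/2, -8/7, 9/4, 25/7, 5, 6⋅√11, 5⋅√2, π}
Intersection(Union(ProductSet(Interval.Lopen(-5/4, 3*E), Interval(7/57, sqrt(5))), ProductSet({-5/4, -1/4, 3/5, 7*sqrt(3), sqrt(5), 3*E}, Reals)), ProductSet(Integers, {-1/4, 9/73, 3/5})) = ProductSet(Range(-1, 9, 1), {9/73, 3/5})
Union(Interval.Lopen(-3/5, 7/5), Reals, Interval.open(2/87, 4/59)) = Interval(-oo, oo)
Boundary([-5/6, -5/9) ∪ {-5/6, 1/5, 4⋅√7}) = {-5/6, -5/9, 1/5, 4⋅√7}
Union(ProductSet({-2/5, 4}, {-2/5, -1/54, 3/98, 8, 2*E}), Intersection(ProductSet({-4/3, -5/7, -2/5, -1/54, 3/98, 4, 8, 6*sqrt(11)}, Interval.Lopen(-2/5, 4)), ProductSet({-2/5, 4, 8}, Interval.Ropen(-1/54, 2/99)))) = Union(ProductSet({-2/5, 4}, {-2/5, -1/54, 3/98, 8, 2*E}), ProductSet({-2/5, 4, 8}, Interval.Ropen(-1/54, 2/99)))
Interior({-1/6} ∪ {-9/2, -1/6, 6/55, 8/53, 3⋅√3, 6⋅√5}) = ∅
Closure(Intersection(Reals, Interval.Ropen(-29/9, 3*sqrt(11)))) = Interval(-29/9, 3*sqrt(11))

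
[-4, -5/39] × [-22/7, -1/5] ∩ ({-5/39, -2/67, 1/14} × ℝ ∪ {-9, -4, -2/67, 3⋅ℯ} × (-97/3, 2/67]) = {-4, -5/39} × [-22/7, -1/5]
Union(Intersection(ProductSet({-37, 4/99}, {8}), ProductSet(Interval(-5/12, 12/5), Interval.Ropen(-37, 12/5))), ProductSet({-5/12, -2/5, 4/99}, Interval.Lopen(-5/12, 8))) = ProductSet({-5/12, -2/5, 4/99}, Interval.Lopen(-5/12, 8))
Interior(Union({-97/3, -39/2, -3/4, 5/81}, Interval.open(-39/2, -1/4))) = Interval.open(-39/2, -1/4)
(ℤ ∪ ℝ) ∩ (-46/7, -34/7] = (-46/7, -34/7]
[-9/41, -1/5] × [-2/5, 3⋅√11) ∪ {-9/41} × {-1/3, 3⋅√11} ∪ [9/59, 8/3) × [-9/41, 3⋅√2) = ({-9/41} × {-1/3, 3⋅√11}) ∪ ([-9/41, -1/5] × [-2/5, 3⋅√11)) ∪ ([9/59, 8/3) × [-9/41, 3⋅√2))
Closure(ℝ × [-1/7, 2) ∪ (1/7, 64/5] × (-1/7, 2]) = ℝ × [-1/7, 2]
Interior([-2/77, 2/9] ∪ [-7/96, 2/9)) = (-7/96, 2/9)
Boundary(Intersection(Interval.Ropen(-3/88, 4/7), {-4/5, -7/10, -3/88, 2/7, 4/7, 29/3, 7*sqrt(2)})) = {-3/88, 2/7}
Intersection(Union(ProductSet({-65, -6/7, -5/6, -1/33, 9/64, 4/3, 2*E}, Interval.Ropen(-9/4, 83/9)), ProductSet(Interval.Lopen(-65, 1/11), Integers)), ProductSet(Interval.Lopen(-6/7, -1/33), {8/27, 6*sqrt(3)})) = ProductSet({-5/6, -1/33}, {8/27})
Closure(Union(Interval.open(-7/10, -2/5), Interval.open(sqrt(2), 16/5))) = Union(Interval(-7/10, -2/5), Interval(sqrt(2), 16/5))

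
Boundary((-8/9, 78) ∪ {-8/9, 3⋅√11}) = {-8/9, 78}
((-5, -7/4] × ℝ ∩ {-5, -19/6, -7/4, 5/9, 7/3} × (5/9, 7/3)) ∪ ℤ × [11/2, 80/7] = (ℤ × [11/2, 80/7]) ∪ ({-19/6, -7/4} × (5/9, 7/3))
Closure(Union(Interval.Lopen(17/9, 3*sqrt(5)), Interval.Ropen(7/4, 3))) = Interval(7/4, 3*sqrt(5))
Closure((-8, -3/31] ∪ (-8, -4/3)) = [-8, -3/31]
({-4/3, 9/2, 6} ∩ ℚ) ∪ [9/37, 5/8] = {-4/3, 9/2, 6} ∪ [9/37, 5/8]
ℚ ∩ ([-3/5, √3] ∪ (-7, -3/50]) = ℚ ∩ (-7, √3]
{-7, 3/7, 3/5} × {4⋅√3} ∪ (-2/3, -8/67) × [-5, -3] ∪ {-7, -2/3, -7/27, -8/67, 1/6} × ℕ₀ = ({-7, -2/3, -7/27, -8/67, 1/6} × ℕ₀) ∪ ({-7, 3/7, 3/5} × {4⋅√3}) ∪ ((-2/3, -8/67) × [-5, -3])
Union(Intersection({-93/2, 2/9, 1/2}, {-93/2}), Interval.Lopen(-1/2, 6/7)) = Union({-93/2}, Interval.Lopen(-1/2, 6/7))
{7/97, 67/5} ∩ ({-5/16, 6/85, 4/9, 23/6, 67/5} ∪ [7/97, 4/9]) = {7/97, 67/5}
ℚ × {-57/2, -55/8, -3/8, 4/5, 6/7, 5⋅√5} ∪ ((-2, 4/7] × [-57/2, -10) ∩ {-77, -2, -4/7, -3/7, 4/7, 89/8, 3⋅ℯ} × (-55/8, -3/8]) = ℚ × {-57/2, -55/8, -3/8, 4/5, 6/7, 5⋅√5}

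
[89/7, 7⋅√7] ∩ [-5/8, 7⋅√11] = [89/7, 7⋅√7]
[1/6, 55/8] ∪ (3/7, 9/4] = [1/6, 55/8]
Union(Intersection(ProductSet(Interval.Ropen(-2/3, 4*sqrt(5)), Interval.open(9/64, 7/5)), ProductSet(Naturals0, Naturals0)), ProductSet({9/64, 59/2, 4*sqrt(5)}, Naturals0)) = Union(ProductSet({9/64, 59/2, 4*sqrt(5)}, Naturals0), ProductSet(Range(0, 9, 1), Range(1, 2, 1)))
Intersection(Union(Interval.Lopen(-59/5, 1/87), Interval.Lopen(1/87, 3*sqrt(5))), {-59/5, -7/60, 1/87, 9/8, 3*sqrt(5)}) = {-7/60, 1/87, 9/8, 3*sqrt(5)}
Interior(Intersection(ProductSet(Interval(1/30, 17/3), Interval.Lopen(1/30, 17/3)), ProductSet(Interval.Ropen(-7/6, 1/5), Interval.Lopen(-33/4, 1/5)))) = ProductSet(Interval.open(1/30, 1/5), Interval.open(1/30, 1/5))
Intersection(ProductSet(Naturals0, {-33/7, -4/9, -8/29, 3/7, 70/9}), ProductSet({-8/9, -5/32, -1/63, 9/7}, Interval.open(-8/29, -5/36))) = EmptySet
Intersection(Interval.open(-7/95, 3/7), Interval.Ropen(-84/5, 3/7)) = Interval.open(-7/95, 3/7)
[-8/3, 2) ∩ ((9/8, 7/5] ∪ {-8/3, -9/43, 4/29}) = {-8/3, -9/43, 4/29} ∪ (9/8, 7/5]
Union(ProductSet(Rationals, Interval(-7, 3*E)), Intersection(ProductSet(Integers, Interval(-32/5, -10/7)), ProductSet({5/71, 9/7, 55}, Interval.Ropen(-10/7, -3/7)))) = ProductSet(Rationals, Interval(-7, 3*E))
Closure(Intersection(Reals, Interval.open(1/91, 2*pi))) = Interval(1/91, 2*pi)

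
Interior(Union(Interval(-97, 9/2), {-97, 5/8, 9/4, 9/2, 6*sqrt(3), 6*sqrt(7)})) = Interval.open(-97, 9/2)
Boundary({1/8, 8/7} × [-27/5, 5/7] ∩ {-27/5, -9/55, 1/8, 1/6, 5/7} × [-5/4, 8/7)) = {1/8} × [-5/4, 5/7]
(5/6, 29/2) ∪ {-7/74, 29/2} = {-7/74} ∪ (5/6, 29/2]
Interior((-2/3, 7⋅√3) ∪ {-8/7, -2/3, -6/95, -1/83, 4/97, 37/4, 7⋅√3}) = (-2/3, 7⋅√3)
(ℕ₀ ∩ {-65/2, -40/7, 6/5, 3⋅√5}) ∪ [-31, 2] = [-31, 2]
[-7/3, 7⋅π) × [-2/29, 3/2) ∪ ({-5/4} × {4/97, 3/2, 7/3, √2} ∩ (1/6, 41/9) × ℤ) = [-7/3, 7⋅π) × [-2/29, 3/2)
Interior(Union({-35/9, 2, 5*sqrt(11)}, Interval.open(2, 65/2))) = Interval.open(2, 65/2)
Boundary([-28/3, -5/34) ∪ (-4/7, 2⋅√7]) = {-28/3, 2⋅√7}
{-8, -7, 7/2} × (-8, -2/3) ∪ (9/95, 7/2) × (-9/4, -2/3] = ({-8, -7, 7/2} × (-8, -2/3)) ∪ ((9/95, 7/2) × (-9/4, -2/3])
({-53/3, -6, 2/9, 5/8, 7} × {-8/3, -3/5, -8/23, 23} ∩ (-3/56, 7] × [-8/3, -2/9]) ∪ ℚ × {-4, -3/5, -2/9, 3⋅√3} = ({2/9, 5/8, 7} × {-8/3, -3/5, -8/23}) ∪ (ℚ × {-4, -3/5, -2/9, 3⋅√3})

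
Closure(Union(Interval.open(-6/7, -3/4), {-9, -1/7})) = Union({-9, -1/7}, Interval(-6/7, -3/4))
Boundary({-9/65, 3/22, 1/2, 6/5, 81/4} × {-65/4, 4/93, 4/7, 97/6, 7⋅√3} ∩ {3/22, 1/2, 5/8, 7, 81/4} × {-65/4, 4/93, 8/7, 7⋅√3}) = {3/22, 1/2, 81/4} × {-65/4, 4/93, 7⋅√3}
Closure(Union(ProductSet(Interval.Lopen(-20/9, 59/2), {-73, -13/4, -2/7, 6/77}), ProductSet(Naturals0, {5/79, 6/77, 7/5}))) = Union(ProductSet(Interval(-20/9, 59/2), {-73, -13/4, -2/7, 6/77}), ProductSet(Naturals0, {5/79, 6/77, 7/5}))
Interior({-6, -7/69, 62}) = ∅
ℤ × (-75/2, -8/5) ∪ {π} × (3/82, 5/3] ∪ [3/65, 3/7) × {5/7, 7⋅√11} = (ℤ × (-75/2, -8/5)) ∪ ({π} × (3/82, 5/3]) ∪ ([3/65, 3/7) × {5/7, 7⋅√11})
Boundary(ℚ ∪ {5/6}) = ℝ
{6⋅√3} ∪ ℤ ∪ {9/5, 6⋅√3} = ℤ ∪ {9/5, 6⋅√3}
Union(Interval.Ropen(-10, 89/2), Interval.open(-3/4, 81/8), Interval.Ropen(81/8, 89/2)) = Interval.Ropen(-10, 89/2)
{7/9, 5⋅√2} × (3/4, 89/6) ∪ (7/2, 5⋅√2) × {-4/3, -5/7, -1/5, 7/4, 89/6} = ({7/9, 5⋅√2} × (3/4, 89/6)) ∪ ((7/2, 5⋅√2) × {-4/3, -5/7, -1/5, 7/4, 89/6})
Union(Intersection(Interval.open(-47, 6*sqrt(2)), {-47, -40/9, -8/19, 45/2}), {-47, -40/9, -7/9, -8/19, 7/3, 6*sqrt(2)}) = {-47, -40/9, -7/9, -8/19, 7/3, 6*sqrt(2)}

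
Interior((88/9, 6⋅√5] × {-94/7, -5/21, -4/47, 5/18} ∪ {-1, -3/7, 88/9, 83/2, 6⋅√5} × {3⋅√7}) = ∅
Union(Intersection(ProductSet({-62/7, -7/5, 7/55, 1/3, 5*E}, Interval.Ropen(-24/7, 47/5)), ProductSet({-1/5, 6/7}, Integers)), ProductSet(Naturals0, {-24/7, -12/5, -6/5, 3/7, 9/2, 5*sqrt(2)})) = ProductSet(Naturals0, {-24/7, -12/5, -6/5, 3/7, 9/2, 5*sqrt(2)})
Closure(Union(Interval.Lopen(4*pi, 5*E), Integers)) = Union(Integers, Interval(4*pi, 5*E))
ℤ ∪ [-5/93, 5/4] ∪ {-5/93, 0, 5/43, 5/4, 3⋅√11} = ℤ ∪ [-5/93, 5/4] ∪ {3⋅√11}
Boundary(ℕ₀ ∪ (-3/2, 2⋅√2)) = {-3/2, 2⋅√2} ∪ (ℕ₀ \ (-3/2, 2⋅√2))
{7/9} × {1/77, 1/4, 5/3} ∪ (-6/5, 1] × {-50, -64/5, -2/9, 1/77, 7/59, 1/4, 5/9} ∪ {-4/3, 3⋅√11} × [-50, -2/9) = ({7/9} × {1/77, 1/4, 5/3}) ∪ ({-4/3, 3⋅√11} × [-50, -2/9)) ∪ ((-6/5, 1] × {-50, -64/5, -2/9, 1/77, 7/59, 1/4, 5/9})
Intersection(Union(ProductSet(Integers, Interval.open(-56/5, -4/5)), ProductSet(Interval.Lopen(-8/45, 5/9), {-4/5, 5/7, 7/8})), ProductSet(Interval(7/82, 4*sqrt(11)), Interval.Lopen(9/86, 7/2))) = ProductSet(Interval(7/82, 5/9), {5/7, 7/8})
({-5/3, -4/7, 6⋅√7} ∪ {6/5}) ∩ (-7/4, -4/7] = {-5/3, -4/7}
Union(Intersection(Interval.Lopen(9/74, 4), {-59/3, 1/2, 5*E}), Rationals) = Rationals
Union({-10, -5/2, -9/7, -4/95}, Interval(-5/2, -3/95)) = Union({-10}, Interval(-5/2, -3/95))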